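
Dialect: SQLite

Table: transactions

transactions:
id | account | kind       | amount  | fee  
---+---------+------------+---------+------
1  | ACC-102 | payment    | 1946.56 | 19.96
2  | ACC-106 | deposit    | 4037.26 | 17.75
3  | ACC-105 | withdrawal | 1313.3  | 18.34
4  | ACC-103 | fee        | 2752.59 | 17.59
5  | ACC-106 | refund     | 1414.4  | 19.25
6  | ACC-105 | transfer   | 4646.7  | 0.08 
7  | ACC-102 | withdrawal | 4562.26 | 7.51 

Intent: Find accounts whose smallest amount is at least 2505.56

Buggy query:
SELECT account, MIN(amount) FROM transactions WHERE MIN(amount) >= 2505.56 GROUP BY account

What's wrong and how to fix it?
Bug: Aggregates like MIN are computed per group after WHERE runs

Fix: Replace WHERE with HAVING after the GROUP BY

Corrected query:
SELECT account, MIN(amount) FROM transactions GROUP BY account HAVING MIN(amount) >= 2505.56

Result:
account | MIN(amount)
--------+------------
ACC-103 | 2752.59    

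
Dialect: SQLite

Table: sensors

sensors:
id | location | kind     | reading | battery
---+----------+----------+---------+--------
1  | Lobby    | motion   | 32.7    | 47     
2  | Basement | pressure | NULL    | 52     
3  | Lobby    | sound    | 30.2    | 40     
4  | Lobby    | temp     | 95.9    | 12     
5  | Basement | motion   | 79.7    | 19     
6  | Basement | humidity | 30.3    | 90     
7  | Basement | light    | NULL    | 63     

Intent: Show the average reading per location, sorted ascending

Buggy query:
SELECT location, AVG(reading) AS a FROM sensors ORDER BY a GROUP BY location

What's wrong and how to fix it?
Bug: ORDER BY appears before GROUP BY; SQL clause order requires GROUP BY first

Fix: Move ORDER BY to the end, after GROUP BY

Corrected query:
SELECT location, AVG(reading) AS a FROM sensors GROUP BY location ORDER BY a

Result:
location | a        
---------+----------
Lobby    | 52.933333
Basement | 55       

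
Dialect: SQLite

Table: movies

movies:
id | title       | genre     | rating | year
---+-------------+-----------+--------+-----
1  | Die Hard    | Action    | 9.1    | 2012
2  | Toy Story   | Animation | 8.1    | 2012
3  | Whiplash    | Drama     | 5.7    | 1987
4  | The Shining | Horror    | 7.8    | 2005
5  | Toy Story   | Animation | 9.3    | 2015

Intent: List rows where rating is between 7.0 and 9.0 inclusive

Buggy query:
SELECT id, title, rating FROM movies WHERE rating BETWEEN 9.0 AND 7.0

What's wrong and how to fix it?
Bug: The bounds are reversed; BETWEEN a AND b requires a <= b to match anything

Fix: Write BETWEEN 7.0 AND 9.0

Corrected query:
SELECT id, title, rating FROM movies WHERE rating BETWEEN 7.0 AND 9.0

Result:
id | title       | rating
---+-------------+-------
2  | Toy Story   | 8.1   
4  | The Shining | 7.8   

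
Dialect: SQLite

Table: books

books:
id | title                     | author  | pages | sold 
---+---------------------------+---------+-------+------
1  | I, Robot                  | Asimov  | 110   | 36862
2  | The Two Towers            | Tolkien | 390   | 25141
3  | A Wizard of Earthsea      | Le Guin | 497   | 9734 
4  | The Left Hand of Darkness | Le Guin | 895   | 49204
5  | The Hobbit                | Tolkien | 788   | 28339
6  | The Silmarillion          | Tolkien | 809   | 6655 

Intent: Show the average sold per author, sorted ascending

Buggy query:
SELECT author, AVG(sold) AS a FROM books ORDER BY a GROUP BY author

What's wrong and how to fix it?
Bug: GROUP BY must precede ORDER BY

Fix: Reorder: SELECT … FROM … GROUP BY … ORDER BY …

Corrected query:
SELECT author, AVG(sold) AS a FROM books GROUP BY author ORDER BY a

Result:
author  | a    
--------+------
Tolkien | 20045
Le Guin | 29469
Asimov  | 36862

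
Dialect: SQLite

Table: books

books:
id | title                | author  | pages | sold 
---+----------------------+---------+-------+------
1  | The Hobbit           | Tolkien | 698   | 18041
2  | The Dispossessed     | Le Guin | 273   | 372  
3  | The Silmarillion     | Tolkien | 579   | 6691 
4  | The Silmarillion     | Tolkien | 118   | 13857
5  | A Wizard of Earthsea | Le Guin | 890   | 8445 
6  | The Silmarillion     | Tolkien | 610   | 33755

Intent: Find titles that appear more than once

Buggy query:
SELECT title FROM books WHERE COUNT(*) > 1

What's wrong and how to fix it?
Bug: WHERE can't reference COUNT(*); aggregates are computed after WHERE

Fix: Group first, then use HAVING for the count condition

Corrected query:
SELECT title FROM books GROUP BY title HAVING COUNT(*) > 1

Result:
title           
----------------
The Silmarillion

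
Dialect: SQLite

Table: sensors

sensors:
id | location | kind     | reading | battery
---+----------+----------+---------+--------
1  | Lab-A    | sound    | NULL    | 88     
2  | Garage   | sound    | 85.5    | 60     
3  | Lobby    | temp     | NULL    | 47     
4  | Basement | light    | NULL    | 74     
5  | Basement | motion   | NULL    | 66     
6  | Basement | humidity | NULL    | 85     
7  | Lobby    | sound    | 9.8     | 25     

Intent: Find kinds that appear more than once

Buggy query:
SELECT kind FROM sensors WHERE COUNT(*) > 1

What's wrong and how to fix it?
Bug: COUNT(*) is an aggregate and cannot be used in WHERE

Fix: GROUP BY kind, then filter groups with HAVING COUNT(*) > 1

Corrected query:
SELECT kind FROM sensors GROUP BY kind HAVING COUNT(*) > 1

Result:
kind 
-----
sound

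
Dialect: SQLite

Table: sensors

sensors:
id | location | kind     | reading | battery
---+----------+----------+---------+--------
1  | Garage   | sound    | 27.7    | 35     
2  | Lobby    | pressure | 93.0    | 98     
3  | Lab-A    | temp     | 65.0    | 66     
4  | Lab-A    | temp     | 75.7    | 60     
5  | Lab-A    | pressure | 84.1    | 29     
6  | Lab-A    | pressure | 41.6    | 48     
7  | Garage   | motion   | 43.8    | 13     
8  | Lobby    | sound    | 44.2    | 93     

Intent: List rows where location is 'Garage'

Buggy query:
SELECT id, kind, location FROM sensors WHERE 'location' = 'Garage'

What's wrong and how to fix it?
Bug: Single quotes denote string literals in SQL; the column name is being compared as a constant string

Fix: Remove the quotes around the column name (or use double quotes for an identifier)

Corrected query:
SELECT id, kind, location FROM sensors WHERE location = 'Garage'

Result:
id | kind   | location
---+--------+---------
1  | sound  | Garage  
7  | motion | Garage  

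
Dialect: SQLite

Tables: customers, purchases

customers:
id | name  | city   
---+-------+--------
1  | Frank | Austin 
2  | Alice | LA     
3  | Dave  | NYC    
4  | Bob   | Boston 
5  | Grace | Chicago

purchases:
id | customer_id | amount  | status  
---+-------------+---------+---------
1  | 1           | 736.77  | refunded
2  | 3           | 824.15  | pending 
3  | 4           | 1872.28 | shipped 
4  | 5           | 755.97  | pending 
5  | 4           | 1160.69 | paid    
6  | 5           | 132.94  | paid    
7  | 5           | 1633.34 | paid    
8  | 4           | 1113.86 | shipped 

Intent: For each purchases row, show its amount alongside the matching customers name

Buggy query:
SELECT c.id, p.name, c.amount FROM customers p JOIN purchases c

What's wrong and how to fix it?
Bug: JOIN with no ON clause produces a cartesian product; every purchases row pairs with every customers row

Fix: Specify the join condition linking the foreign key to the parent id

Corrected query:
SELECT c.id, p.name, c.amount FROM customers p JOIN purchases c ON c.customer_id = p.id

Result:
id | name  | amount 
---+-------+--------
1  | Frank | 736.77 
2  | Dave  | 824.15 
3  | Bob   | 1872.28
4  | Grace | 755.97 
5  | Bob   | 1160.69
6  | Grace | 132.94 
7  | Grace | 1633.34
8  | Bob   | 1113.86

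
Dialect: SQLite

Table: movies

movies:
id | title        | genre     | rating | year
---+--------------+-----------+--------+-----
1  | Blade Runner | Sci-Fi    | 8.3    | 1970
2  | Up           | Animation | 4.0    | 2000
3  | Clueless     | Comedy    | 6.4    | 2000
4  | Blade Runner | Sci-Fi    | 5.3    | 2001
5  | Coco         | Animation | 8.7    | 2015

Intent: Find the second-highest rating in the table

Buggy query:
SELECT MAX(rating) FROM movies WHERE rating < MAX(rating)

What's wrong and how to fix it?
Bug: MAX(rating) on the right of the comparison is an aggregate-in-WHERE error

Fix: Put the inner MAX in a scalar subquery

Corrected query:
SELECT MAX(rating) FROM movies WHERE rating < (SELECT MAX(rating) FROM movies)

Result:
MAX(rating)
-----------
8.3        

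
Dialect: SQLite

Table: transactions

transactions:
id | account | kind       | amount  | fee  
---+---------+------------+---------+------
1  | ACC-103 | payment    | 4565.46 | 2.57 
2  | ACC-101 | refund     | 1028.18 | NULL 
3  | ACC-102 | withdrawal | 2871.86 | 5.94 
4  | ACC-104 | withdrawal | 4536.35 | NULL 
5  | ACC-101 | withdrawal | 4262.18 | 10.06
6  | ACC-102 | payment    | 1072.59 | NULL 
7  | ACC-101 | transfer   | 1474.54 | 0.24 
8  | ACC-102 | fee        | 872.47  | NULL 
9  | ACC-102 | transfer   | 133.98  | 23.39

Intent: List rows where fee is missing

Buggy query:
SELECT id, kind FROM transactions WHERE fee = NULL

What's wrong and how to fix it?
Bug: '= NULL' is always unknown in SQL three-valued logic, so no rows match

Fix: Replace '= NULL' with 'IS NULL'

Corrected query:
SELECT id, kind FROM transactions WHERE fee IS NULL

Result:
id | kind      
---+-----------
2  | refund    
4  | withdrawal
6  | payment   
8  | fee       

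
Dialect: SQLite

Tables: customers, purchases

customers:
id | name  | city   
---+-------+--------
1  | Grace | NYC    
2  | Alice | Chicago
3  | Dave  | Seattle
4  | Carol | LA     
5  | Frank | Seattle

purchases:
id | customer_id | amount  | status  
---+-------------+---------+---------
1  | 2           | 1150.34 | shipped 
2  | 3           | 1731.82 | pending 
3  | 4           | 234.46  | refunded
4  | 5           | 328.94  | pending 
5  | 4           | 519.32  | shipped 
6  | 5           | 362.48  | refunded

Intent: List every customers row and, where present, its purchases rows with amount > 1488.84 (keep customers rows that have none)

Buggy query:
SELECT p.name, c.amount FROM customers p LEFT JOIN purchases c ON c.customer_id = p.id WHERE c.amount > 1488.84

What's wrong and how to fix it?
Bug: A WHERE condition on the right-hand table after LEFT JOIN drops unmatched parents

Fix: Move the right-table condition into the ON clause so unmatched parents are kept

Corrected query:
SELECT p.name, c.amount FROM customers p LEFT JOIN purchases c ON c.customer_id = p.id AND c.amount > 1488.84

Result:
name  | amount 
------+--------
Grace | NULL   
Alice | NULL   
Dave  | 1731.82
Carol | NULL   
Frank | NULL   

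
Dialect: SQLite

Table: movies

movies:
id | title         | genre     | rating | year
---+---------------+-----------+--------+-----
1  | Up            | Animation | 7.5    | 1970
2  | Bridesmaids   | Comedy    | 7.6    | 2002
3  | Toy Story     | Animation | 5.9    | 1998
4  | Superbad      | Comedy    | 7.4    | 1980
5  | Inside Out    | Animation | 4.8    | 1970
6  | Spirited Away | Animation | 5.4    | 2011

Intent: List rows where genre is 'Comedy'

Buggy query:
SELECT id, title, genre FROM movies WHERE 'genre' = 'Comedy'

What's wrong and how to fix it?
Bug: 'genre' in single quotes is a string literal, not the column; the comparison is literal-vs-literal and never true

Fix: Reference the column as genre without single quotes

Corrected query:
SELECT id, title, genre FROM movies WHERE genre = 'Comedy'

Result:
id | title       | genre 
---+-------------+-------
2  | Bridesmaids | Comedy
4  | Superbad    | Comedy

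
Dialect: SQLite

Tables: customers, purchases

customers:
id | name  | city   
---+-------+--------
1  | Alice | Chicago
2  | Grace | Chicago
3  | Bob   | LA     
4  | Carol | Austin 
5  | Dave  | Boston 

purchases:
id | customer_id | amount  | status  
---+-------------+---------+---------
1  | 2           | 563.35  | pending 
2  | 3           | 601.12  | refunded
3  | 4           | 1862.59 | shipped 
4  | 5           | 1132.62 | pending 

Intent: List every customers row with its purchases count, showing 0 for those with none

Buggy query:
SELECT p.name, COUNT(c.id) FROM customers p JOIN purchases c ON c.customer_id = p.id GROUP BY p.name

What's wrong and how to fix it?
Bug: An inner join excludes parents with zero children

Fix: Switch to LEFT JOIN to retain unmatched parent rows

Corrected query:
SELECT p.name, COUNT(c.id) FROM customers p LEFT JOIN purchases c ON c.customer_id = p.id GROUP BY p.name

Result:
name  | COUNT(c.id)
------+------------
Alice | 0          
Bob   | 1          
Carol | 1          
Dave  | 1          
Grace | 1          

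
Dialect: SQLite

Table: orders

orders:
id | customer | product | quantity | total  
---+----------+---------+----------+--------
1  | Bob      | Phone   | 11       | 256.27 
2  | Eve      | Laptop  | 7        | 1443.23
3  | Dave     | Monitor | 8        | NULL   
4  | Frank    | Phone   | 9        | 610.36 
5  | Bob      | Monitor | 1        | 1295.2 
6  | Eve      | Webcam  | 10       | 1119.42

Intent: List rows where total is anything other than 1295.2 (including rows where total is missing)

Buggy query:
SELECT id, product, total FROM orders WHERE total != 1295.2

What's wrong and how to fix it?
Bug: 'total != 1295.2' is unknown when total is NULL, so NULL rows are silently excluded

Fix: Handle NULL separately with IS NULL alongside the inequality

Corrected query:
SELECT id, product, total FROM orders WHERE total != 1295.2 OR total IS NULL

Result:
id | product | total  
---+---------+--------
1  | Phone   | 256.27 
2  | Laptop  | 1443.23
3  | Monitor | NULL   
4  | Phone   | 610.36 
6  | Webcam  | 1119.42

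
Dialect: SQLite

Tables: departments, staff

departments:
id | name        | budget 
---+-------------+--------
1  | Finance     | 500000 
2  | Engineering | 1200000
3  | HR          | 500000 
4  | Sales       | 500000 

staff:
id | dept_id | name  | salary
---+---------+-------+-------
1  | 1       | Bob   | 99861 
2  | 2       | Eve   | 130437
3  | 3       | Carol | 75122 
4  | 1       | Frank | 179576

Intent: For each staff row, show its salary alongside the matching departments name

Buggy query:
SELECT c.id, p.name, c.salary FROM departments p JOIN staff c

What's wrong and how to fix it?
Bug: Missing join condition: each staff row is matched to all departments rows instead of just its own

Fix: Add ON c.dept_id = p.id to the JOIN

Corrected query:
SELECT c.id, p.name, c.salary FROM departments p JOIN staff c ON c.dept_id = p.id

Result:
id | name        | salary
---+-------------+-------
1  | Finance     | 99861 
2  | Engineering | 130437
3  | HR          | 75122 
4  | Finance     | 179576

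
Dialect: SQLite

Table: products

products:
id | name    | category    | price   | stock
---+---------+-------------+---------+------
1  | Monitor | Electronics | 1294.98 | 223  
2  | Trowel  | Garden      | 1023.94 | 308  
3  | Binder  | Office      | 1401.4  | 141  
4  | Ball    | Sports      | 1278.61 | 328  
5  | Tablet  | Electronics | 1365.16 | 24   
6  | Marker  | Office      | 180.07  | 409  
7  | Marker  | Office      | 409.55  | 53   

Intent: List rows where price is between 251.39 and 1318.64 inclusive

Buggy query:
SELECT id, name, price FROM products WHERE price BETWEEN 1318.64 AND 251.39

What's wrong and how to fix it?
Bug: The bounds are reversed; BETWEEN a AND b requires a <= b to match anything

Fix: Swap the bounds so the smaller value comes first

Corrected query:
SELECT id, name, price FROM products WHERE price BETWEEN 251.39 AND 1318.64

Result:
id | name    | price  
---+---------+--------
1  | Monitor | 1294.98
2  | Trowel  | 1023.94
4  | Ball    | 1278.61
7  | Marker  | 409.55 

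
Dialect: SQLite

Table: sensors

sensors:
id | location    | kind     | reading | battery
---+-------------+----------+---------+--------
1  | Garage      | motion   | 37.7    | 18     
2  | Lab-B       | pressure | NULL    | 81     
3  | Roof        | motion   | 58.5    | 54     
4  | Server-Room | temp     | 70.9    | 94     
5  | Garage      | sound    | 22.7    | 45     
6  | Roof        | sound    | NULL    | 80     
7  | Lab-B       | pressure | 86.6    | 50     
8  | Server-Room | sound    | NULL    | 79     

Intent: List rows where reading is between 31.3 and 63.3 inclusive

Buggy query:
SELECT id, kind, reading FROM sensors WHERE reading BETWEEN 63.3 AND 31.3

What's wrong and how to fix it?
Bug: BETWEEN expects the lower bound first; with 63.3 AND 31.3 the range is empty

Fix: Swap the bounds so the smaller value comes first

Corrected query:
SELECT id, kind, reading FROM sensors WHERE reading BETWEEN 31.3 AND 63.3

Result:
id | kind   | reading
---+--------+--------
1  | motion | 37.7   
3  | motion | 58.5   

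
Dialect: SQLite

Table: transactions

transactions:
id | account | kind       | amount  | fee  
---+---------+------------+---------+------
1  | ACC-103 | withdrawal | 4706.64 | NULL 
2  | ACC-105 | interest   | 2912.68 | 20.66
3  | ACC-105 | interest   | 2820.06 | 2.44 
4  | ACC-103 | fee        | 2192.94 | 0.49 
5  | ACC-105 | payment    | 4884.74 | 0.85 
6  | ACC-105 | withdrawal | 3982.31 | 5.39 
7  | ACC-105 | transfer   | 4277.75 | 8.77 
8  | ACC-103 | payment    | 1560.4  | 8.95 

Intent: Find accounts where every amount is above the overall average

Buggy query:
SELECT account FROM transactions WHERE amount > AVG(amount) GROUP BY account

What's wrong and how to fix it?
Bug: WHERE evaluates per row before aggregation, so AVG() is unavailable

Fix: Use a subquery for AVG and a HAVING MIN(...) filter so the condition holds for every row in the group

Corrected query:
SELECT account FROM transactions GROUP BY account HAVING MIN(amount) > (SELECT AVG(amount) FROM transactions)

Result:
(no rows)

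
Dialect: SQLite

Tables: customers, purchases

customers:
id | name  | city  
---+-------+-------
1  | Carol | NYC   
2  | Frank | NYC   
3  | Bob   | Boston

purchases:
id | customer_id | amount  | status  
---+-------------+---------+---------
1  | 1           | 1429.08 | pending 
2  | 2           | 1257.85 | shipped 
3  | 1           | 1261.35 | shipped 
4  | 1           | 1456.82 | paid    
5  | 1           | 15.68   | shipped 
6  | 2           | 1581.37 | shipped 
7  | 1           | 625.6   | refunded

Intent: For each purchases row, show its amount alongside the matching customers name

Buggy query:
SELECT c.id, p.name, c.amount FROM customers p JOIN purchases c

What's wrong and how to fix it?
Bug: JOIN with no ON clause produces a cartesian product; every purchases row pairs with every customers row

Fix: Add ON c.customer_id = p.id to the JOIN

Corrected query:
SELECT c.id, p.name, c.amount FROM customers p JOIN purchases c ON c.customer_id = p.id

Result:
id | name  | amount 
---+-------+--------
1  | Carol | 1429.08
2  | Frank | 1257.85
3  | Carol | 1261.35
4  | Carol | 1456.82
5  | Carol | 15.68  
6  | Frank | 1581.37
7  | Carol | 625.6  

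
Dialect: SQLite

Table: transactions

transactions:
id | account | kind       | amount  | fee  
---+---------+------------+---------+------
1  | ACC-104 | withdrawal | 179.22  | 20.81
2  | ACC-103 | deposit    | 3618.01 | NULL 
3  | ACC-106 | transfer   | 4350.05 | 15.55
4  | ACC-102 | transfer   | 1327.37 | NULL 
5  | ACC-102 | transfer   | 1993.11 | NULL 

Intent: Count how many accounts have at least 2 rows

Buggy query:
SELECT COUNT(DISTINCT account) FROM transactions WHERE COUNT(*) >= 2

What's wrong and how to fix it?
Bug: COUNT(*) cannot appear in WHERE; the per-group count doesn't exist yet

Fix: Group first with HAVING COUNT(*) >= 2, then COUNT the resulting groups

Corrected query:
SELECT COUNT(*) FROM (SELECT account FROM transactions GROUP BY account HAVING COUNT(*) >= 2)

Result:
COUNT(*)
--------
1       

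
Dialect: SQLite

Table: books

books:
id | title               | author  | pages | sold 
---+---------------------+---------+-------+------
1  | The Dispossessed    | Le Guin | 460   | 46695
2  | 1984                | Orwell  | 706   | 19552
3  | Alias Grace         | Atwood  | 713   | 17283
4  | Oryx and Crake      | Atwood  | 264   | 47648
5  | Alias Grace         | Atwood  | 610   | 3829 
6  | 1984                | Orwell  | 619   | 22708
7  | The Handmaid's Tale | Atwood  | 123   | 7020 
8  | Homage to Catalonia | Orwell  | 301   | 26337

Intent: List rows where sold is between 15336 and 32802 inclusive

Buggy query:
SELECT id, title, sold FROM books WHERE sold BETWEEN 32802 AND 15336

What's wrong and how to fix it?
Bug: BETWEEN expects the lower bound first; with 32802 AND 15336 the range is empty

Fix: Swap the bounds so the smaller value comes first

Corrected query:
SELECT id, title, sold FROM books WHERE sold BETWEEN 15336 AND 32802

Result:
id | title               | sold 
---+---------------------+------
2  | 1984                | 19552
3  | Alias Grace         | 17283
6  | 1984                | 22708
8  | Homage to Catalonia | 26337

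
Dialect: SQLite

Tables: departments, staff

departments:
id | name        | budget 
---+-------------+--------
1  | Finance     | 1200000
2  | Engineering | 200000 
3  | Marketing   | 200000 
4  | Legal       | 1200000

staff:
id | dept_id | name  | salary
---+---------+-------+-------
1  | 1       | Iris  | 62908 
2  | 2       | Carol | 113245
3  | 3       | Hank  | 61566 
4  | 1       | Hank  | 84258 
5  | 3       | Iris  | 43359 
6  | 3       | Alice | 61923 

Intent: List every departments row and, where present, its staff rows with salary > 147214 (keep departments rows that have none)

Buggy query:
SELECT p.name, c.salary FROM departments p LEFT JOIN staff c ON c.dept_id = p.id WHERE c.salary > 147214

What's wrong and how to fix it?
Bug: A WHERE condition on the right-hand table after LEFT JOIN drops unmatched parents

Fix: Put 'c.salary > 147214' in the JOIN's ON clause instead of WHERE

Corrected query:
SELECT p.name, c.salary FROM departments p LEFT JOIN staff c ON c.dept_id = p.id AND c.salary > 147214

Result:
name        | salary
------------+-------
Finance     | NULL  
Engineering | NULL  
Marketing   | NULL  
Legal       | NULL  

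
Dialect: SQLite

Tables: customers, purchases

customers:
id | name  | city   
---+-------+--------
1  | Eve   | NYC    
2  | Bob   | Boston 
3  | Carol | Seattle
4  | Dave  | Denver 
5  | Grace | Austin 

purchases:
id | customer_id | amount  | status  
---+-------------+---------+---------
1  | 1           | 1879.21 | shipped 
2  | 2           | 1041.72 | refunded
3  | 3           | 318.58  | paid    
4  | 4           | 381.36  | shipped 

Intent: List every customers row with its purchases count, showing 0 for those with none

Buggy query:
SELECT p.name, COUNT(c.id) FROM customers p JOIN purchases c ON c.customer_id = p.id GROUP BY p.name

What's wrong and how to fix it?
Bug: An inner join excludes parents with zero children

Fix: Use LEFT JOIN so parents without children still appear (COUNT(c.id) gives 0)

Corrected query:
SELECT p.name, COUNT(c.id) FROM customers p LEFT JOIN purchases c ON c.customer_id = p.id GROUP BY p.name

Result:
name  | COUNT(c.id)
------+------------
Bob   | 1          
Carol | 1          
Dave  | 1          
Eve   | 1          
Grace | 0          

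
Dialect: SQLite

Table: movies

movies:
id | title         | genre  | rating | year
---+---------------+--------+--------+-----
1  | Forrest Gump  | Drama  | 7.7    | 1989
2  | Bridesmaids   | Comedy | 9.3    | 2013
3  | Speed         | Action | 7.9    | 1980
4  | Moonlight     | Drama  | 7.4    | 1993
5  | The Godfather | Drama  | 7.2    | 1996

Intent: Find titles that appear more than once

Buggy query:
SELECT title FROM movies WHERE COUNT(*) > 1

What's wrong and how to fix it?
Bug: WHERE can't reference COUNT(*); aggregates are computed after WHERE

Fix: GROUP BY title, then filter groups with HAVING COUNT(*) > 1

Corrected query:
SELECT title FROM movies GROUP BY title HAVING COUNT(*) > 1

Result:
(no rows)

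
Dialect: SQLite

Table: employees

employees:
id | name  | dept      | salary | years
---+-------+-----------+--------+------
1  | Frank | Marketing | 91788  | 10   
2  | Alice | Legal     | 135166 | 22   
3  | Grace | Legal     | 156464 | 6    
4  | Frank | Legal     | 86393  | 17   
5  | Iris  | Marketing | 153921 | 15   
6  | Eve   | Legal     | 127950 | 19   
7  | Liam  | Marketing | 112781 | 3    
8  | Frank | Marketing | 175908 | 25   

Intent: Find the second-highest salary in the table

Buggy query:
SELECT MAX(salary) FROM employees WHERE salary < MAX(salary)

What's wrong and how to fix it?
Bug: The inner MAX is an aggregate inside WHERE, which is not allowed

Fix: Put the inner MAX in a scalar subquery

Corrected query:
SELECT MAX(salary) FROM employees WHERE salary < (SELECT MAX(salary) FROM employees)

Result:
MAX(salary)
-----------
156464     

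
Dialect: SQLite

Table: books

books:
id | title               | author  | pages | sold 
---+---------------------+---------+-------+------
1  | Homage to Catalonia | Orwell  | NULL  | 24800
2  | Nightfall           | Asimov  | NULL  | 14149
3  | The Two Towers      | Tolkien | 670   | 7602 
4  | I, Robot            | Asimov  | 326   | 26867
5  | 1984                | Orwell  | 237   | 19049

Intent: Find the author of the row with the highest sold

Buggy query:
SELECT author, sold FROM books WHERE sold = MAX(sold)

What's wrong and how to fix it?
Bug: MAX(sold) is an aggregate and cannot be used directly in WHERE

Fix: Wrap MAX in a scalar subquery so WHERE compares against a single value

Corrected query:
SELECT author, sold FROM books WHERE sold = (SELECT MAX(sold) FROM books)

Result:
author | sold 
-------+------
Asimov | 26867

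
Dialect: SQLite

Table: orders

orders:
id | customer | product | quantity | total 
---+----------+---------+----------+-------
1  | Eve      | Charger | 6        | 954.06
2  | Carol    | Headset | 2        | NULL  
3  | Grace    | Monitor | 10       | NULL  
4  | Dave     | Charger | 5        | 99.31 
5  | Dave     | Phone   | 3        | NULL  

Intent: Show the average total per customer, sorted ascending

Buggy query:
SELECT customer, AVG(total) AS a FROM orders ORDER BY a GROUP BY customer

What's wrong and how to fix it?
Bug: ORDER BY appears before GROUP BY; SQL clause order requires GROUP BY first

Fix: Move ORDER BY to the end, after GROUP BY

Corrected query:
SELECT customer, AVG(total) AS a FROM orders GROUP BY customer ORDER BY a

Result:
customer | a     
---------+-------
Carol    | NULL  
Grace    | NULL  
Dave     | 99.31 
Eve      | 954.06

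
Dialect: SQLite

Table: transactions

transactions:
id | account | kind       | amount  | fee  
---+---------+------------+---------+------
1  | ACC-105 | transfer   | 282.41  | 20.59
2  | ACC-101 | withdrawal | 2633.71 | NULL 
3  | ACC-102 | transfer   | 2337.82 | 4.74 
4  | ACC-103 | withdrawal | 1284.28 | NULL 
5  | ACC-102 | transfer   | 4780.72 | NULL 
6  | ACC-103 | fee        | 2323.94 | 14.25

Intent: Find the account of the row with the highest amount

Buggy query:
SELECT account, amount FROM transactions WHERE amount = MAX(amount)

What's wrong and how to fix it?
Bug: MAX(amount) is an aggregate and cannot be used directly in WHERE

Fix: Use a subquery: WHERE amount = (SELECT MAX(amount) FROM transactions)

Corrected query:
SELECT account, amount FROM transactions WHERE amount = (SELECT MAX(amount) FROM transactions)

Result:
account | amount 
--------+--------
ACC-102 | 4780.72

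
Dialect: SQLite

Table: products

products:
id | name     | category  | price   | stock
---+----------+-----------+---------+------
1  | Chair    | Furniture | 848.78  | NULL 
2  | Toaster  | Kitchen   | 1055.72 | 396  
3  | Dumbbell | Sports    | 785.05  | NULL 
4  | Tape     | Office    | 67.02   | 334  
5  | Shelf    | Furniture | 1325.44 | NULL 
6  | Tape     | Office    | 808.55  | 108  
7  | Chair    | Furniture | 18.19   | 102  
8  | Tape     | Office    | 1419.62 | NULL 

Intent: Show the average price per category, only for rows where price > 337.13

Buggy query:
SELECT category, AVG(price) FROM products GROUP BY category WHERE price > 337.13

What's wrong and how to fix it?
Bug: WHERE cannot follow GROUP BY

Fix: Place WHERE between FROM and GROUP BY

Corrected query:
SELECT category, AVG(price) FROM products WHERE price > 337.13 GROUP BY category

Result:
category  | AVG(price)
----------+-----------
Furniture | 1087.11   
Kitchen   | 1055.72   
Office    | 1114.085  
Sports    | 785.05    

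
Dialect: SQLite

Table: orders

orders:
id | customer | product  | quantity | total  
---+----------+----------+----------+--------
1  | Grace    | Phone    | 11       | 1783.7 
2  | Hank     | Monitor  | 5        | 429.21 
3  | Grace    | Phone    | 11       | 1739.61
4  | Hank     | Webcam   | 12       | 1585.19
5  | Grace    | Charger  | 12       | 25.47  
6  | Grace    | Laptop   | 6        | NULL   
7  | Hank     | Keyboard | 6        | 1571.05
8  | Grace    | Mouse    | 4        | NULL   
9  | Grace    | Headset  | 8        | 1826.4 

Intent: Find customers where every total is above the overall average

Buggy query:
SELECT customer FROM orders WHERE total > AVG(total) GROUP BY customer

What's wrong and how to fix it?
Bug: WHERE evaluates per row before aggregation, so AVG() is unavailable

Fix: Compute the overall average in a scalar subquery and compare each group's MIN against it in HAVING

Corrected query:
SELECT customer FROM orders GROUP BY customer HAVING MIN(total) > (SELECT AVG(total) FROM orders)

Result:
(no rows)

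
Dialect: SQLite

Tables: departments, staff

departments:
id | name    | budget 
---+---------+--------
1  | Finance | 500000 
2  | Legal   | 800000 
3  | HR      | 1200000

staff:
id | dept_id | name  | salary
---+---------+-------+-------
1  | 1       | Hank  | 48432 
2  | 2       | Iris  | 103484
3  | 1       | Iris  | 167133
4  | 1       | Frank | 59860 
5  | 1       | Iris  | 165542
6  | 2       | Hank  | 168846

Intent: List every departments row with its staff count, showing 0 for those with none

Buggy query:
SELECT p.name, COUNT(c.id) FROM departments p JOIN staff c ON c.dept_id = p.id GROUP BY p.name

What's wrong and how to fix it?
Bug: INNER JOIN drops departments rows that have no matching staff rows

Fix: Switch to LEFT JOIN to retain unmatched parent rows

Corrected query:
SELECT p.name, COUNT(c.id) FROM departments p LEFT JOIN staff c ON c.dept_id = p.id GROUP BY p.name

Result:
name    | COUNT(c.id)
--------+------------
Finance | 4          
HR      | 0          
Legal   | 2          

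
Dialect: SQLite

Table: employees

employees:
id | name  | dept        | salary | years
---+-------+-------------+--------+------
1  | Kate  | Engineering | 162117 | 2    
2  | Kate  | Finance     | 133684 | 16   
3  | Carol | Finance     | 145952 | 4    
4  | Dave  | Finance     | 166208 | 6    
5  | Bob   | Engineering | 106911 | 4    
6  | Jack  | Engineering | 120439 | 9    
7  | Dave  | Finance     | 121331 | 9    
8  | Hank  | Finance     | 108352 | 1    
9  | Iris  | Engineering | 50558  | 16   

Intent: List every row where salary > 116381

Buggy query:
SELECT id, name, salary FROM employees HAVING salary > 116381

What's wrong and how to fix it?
Bug: HAVING filters the output of aggregation, but this query has no GROUP BY and no aggregate functions, so SQLite rejects it (HAVING clause on a non-aggregate query); the condition here is per row

Fix: Use WHERE for row-level filtering

Corrected query:
SELECT id, name, salary FROM employees WHERE salary > 116381

Result:
id | name  | salary
---+-------+-------
1  | Kate  | 162117
2  | Kate  | 133684
3  | Carol | 145952
4  | Dave  | 166208
6  | Jack  | 120439
7  | Dave  | 121331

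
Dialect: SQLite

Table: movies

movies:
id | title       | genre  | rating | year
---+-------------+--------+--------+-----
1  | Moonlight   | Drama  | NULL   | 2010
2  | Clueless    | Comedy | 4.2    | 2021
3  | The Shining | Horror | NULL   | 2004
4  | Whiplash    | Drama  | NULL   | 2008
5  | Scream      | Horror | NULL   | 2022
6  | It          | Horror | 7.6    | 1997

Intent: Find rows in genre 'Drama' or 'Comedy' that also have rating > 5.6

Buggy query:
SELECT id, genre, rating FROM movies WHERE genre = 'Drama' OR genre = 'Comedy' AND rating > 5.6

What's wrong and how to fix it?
Bug: Without parentheses, AND is evaluated before OR, so the rating filter only applies to the 'Comedy' branch

Fix: Add parentheses around the OR so the AND applies to both alternatives

Corrected query:
SELECT id, genre, rating FROM movies WHERE (genre = 'Drama' OR genre = 'Comedy') AND rating > 5.6

Result:
(no rows)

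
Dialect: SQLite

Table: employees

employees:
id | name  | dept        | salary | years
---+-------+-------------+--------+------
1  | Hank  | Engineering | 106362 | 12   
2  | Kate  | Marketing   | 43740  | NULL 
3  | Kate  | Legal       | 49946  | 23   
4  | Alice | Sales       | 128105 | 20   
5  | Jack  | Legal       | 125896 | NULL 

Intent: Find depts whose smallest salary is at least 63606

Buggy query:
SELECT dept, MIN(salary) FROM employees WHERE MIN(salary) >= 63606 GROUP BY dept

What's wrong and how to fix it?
Bug: Aggregates like MIN are computed per group after WHERE runs

Fix: Replace WHERE with HAVING after the GROUP BY

Corrected query:
SELECT dept, MIN(salary) FROM employees GROUP BY dept HAVING MIN(salary) >= 63606

Result:
dept        | MIN(salary)
------------+------------
Engineering | 106362     
Sales       | 128105     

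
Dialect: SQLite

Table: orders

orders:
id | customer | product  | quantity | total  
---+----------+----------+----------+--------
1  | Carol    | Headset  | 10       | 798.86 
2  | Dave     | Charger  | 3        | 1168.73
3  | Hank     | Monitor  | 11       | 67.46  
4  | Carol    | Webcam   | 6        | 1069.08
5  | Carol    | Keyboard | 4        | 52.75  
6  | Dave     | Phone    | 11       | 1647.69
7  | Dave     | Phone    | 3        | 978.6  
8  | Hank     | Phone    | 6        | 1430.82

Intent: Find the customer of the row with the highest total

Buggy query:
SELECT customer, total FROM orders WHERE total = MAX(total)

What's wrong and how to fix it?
Bug: WHERE is evaluated per row; an aggregate over the whole table isn't defined there

Fix: Wrap MAX in a scalar subquery so WHERE compares against a single value

Corrected query:
SELECT customer, total FROM orders WHERE total = (SELECT MAX(total) FROM orders)

Result:
customer | total  
---------+--------
Dave     | 1647.69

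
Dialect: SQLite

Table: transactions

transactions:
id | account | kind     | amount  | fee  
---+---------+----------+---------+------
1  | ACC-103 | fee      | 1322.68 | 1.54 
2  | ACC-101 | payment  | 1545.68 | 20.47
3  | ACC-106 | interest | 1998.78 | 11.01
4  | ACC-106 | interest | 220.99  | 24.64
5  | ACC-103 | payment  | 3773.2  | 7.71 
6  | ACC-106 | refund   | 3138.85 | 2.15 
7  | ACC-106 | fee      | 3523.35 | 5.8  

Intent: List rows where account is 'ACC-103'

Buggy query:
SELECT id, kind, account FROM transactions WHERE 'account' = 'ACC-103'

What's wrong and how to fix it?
Bug: Single quotes denote string literals in SQL; the column name is being compared as a constant string

Fix: Reference the column as account without single quotes

Corrected query:
SELECT id, kind, account FROM transactions WHERE account = 'ACC-103'

Result:
id | kind    | account
---+---------+--------
1  | fee     | ACC-103
5  | payment | ACC-103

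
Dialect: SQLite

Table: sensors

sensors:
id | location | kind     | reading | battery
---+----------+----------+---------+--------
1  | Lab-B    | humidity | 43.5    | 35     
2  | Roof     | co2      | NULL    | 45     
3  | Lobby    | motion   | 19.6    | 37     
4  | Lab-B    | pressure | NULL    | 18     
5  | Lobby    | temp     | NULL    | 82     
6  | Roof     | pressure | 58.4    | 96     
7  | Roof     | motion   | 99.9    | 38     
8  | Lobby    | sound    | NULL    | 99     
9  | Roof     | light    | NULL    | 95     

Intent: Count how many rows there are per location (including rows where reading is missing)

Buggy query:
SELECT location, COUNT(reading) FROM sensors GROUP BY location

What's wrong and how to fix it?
Bug: COUNT(reading) skips NULLs, so groups with missing reading are undercounted

Fix: Replace COUNT(reading) with COUNT(*)

Corrected query:
SELECT location, COUNT(*) FROM sensors GROUP BY location

Result:
location | COUNT(*)
---------+---------
Lab-B    | 2       
Lobby    | 3       
Roof     | 4       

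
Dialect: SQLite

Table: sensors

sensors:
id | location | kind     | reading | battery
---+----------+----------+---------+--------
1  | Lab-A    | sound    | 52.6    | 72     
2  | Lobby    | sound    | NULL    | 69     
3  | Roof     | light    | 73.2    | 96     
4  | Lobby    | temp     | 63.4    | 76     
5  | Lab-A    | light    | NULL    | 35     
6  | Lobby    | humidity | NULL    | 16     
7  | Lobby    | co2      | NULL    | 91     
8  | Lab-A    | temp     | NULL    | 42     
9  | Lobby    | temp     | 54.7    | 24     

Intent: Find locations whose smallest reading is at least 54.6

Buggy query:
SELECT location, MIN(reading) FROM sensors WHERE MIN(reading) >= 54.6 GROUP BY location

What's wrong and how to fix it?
Bug: Aggregates like MIN are computed per group after WHERE runs

Fix: Replace WHERE with HAVING after the GROUP BY

Corrected query:
SELECT location, MIN(reading) FROM sensors GROUP BY location HAVING MIN(reading) >= 54.6

Result:
location | MIN(reading)
---------+-------------
Lobby    | 54.7        
Roof     | 73.2        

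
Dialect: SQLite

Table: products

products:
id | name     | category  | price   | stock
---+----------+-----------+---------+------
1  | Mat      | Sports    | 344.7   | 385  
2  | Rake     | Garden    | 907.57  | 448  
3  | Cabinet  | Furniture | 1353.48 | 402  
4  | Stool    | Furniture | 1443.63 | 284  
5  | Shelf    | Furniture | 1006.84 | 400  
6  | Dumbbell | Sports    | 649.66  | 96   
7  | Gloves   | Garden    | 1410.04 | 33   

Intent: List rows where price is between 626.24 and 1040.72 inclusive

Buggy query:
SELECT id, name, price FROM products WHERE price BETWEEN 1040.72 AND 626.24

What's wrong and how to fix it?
Bug: BETWEEN expects the lower bound first; with 1040.72 AND 626.24 the range is empty

Fix: Swap the bounds so the smaller value comes first

Corrected query:
SELECT id, name, price FROM products WHERE price BETWEEN 626.24 AND 1040.72

Result:
id | name     | price  
---+----------+--------
2  | Rake     | 907.57 
5  | Shelf    | 1006.84
6  | Dumbbell | 649.66 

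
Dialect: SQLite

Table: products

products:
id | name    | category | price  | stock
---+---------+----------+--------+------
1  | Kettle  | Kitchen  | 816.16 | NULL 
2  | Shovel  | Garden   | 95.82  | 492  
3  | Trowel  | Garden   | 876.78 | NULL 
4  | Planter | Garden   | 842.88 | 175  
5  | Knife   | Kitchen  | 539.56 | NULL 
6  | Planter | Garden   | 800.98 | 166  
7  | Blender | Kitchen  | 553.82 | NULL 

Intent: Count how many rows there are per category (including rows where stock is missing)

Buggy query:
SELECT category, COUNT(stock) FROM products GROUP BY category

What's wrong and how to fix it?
Bug: COUNT(stock) skips NULLs, so groups with missing stock are undercounted

Fix: Replace COUNT(stock) with COUNT(*)

Corrected query:
SELECT category, COUNT(*) FROM products GROUP BY category

Result:
category | COUNT(*)
---------+---------
Garden   | 4       
Kitchen  | 3       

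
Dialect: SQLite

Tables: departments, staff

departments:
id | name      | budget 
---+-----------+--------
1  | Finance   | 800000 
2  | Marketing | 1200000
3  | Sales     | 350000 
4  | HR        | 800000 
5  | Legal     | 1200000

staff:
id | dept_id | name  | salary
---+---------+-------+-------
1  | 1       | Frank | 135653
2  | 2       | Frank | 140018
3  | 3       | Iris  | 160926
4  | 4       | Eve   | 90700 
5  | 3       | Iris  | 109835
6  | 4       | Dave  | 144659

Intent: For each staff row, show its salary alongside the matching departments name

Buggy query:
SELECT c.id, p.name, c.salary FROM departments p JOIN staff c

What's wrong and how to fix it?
Bug: Missing join condition: each staff row is matched to all departments rows instead of just its own

Fix: Add ON c.dept_id = p.id to the JOIN

Corrected query:
SELECT c.id, p.name, c.salary FROM departments p JOIN staff c ON c.dept_id = p.id

Result:
id | name      | salary
---+-----------+-------
1  | Finance   | 135653
2  | Marketing | 140018
3  | Sales     | 160926
4  | HR        | 90700 
5  | Sales     | 109835
6  | HR        | 144659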